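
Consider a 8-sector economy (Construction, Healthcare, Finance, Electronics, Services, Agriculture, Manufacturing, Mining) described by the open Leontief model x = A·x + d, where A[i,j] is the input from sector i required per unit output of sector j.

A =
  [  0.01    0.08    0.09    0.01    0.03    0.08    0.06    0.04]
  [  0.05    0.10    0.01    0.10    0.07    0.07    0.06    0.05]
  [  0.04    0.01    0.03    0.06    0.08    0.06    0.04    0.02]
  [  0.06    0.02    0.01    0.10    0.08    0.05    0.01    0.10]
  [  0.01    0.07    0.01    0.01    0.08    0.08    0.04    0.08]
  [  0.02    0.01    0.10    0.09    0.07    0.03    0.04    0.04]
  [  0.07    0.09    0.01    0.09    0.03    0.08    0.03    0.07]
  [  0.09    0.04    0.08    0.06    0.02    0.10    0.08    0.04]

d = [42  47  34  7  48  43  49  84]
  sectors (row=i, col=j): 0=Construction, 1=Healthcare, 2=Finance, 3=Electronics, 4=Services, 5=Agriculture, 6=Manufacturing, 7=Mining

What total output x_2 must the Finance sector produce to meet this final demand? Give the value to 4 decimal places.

Form M = I − A:
  [  0.99   -0.08   -0.09   -0.01   -0.03   -0.08   -0.06   -0.04]
  [ -0.05    0.90   -0.01   -0.10   -0.07   -0.07   -0.06   -0.05]
  [ -0.04   -0.01    0.97   -0.06   -0.08   -0.06   -0.04   -0.02]
  [ -0.06   -0.02   -0.01    0.90   -0.08   -0.05   -0.01   -0.10]
  [ -0.01   -0.07   -0.01   -0.01    0.92   -0.08   -0.04   -0.08]
  [ -0.02   -0.01   -0.10   -0.09   -0.07    0.97   -0.04   -0.04]
  [ -0.07   -0.09   -0.01   -0.09   -0.03   -0.08    0.97   -0.07]
  [ -0.09   -0.04   -0.08   -0.06   -0.02   -0.10   -0.08    0.96]
Leontief inverse L = M⁻¹:
  [  1.0410    0.1148    0.1193    0.0599    0.0725    0.1260    0.0915    0.0760]
  [  0.0902    1.1490    0.0463    0.1631    0.1240    0.1308    0.0994    0.1046]
  [  0.0631    0.0385    1.0548    0.0965    0.1159    0.0987    0.0642    0.0551]
  [  0.0938    0.0559    0.0454    1.1471    0.1234    0.1025    0.0442    0.1450]
  [  0.0400    0.1061    0.0404    0.0551    1.1192    0.1267    0.0724    0.1176]
  [  0.0502    0.0399    0.1258    0.1343    0.1131    1.0758    0.0678    0.0800]
  [  0.1074    0.1330    0.0484    0.1483    0.0784    0.1358    1.0679    0.1179]
  [  0.1275    0.0828    0.1218    0.1197    0.0710    0.1579    0.1184    1.0874]
Total output x = L · d:
  x_0 = 1.0410·42 + 0.1148·47 + 0.1193·34 + 0.0599·7 + 0.0725·48 + 0.1260·43 + 0.0915·49 + 0.0760·84 = 73.3581
  x_1 = 0.0902·42 + 1.1490·47 + 0.0463·34 + 0.1631·7 + 0.1240·48 + 0.1308·43 + 0.0994·49 + 0.1046·84 = 85.7422
  x_2 = 0.0631·42 + 0.0385·47 + 1.0548·34 + 0.0965·7 + 0.1159·48 + 0.0987·43 + 0.0642·49 + 0.0551·84 = 58.5788
  x_3 = 0.0938·42 + 0.0559·47 + 0.0454·34 + 1.1471·7 + 0.1234·48 + 0.1025·43 + 0.0442·49 + 0.1450·84 = 40.8221
  x_4 = 0.0400·42 + 0.1061·47 + 0.0404·34 + 0.0551·7 + 1.1192·48 + 0.1267·43 + 0.0724·49 + 0.1176·84 = 81.0225
  x_5 = 0.0502·42 + 0.0399·47 + 0.1258·34 + 0.1343·7 + 0.1131·48 + 1.0758·43 + 0.0678·49 + 0.0800·84 = 70.9300
  x_6 = 0.1074·42 + 0.1330·47 + 0.0484·34 + 0.1483·7 + 0.0784·48 + 0.1358·43 + 1.0679·49 + 0.1179·84 = 85.2849
  x_7 = 0.1275·42 + 0.0828·47 + 0.1218·34 + 0.1197·7 + 0.0710·48 + 0.1579·43 + 0.1184·49 + 1.0874·84 = 121.5664

58.5788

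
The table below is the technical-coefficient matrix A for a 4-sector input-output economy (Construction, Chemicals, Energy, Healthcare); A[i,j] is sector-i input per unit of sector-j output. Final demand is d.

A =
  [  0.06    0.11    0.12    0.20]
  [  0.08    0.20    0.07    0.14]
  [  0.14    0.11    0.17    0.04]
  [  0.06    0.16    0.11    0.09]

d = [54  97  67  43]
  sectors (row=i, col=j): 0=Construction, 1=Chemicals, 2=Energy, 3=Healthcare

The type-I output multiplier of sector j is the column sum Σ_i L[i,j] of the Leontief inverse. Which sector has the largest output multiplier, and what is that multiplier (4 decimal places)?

Form M = I − A:
  [  0.94   -0.11   -0.12   -0.20]
  [ -0.08    0.80   -0.07   -0.14]
  [ -0.14   -0.11    0.83   -0.04]
  [ -0.06   -0.16   -0.11    0.91]
Leontief inverse L = M⁻¹:
  [  1.1373    0.2468    0.2247    0.2978]
  [  0.1554    1.3442    0.1688    0.2484]
  [  0.2186    0.2333    1.2747    0.1400]
  [  0.1287    0.2808    0.1986    1.1791]
Total output x = L · d:
  x_0 = 1.1373·54 + 0.2468·97 + 0.2247·67 + 0.2978·43 = 113.2208
  x_1 = 0.1554·54 + 1.3442·97 + 0.1688·67 + 0.2484·43 = 160.7696
  x_2 = 0.2186·54 + 0.2333·97 + 1.2747·67 + 0.1400·43 = 125.8597
  x_3 = 0.1287·54 + 0.2808·97 + 0.1986·67 + 1.1791·43 = 98.1988
Output multipliers (column sums of L):
  Construction: 1.6401
  Chemicals: 2.1052
  Energy: 1.8667
  Healthcare: 1.8653

Chemicals (2.1052)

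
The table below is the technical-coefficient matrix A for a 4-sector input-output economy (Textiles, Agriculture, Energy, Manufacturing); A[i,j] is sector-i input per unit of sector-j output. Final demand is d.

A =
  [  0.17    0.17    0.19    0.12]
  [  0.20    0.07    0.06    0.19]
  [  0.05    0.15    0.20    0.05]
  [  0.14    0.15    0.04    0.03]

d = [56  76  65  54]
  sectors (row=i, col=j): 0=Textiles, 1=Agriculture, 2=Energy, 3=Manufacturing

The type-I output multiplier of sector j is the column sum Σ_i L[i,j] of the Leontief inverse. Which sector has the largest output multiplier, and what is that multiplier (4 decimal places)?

Textiles (2.1308)

Form M = I − A:
  [  0.83   -0.17   -0.19   -0.12]
  [ -0.20    0.93   -0.06   -0.19]
  [ -0.05   -0.15    0.80   -0.05]
  [ -0.14   -0.15   -0.04    0.97]
Leontief inverse L = M⁻¹:
  [  1.3527    0.3462    0.3599    0.2537]
  [  0.3542    1.2178    0.1901    0.2921]
  [  0.1670    0.2656    1.3166    0.1405]
  [  0.2569    0.2492    0.1356    1.1185]
Total output x = L · d:
  x_0 = 1.3527·56 + 0.3462·76 + 0.3599·65 + 0.2537·54 = 139.1644
  x_1 = 0.3542·56 + 1.2178·76 + 0.1901·65 + 0.2921·54 = 140.5146
  x_2 = 0.1670·56 + 0.2656·76 + 1.3166·65 + 0.1405·54 = 122.7033
  x_3 = 0.2569·56 + 0.2492·76 + 0.1356·65 + 1.1185·54 = 102.5447
Output multipliers (column sums of L):
  Textiles: 2.1308
  Agriculture: 2.0788
  Energy: 2.0022
  Manufacturing: 1.8049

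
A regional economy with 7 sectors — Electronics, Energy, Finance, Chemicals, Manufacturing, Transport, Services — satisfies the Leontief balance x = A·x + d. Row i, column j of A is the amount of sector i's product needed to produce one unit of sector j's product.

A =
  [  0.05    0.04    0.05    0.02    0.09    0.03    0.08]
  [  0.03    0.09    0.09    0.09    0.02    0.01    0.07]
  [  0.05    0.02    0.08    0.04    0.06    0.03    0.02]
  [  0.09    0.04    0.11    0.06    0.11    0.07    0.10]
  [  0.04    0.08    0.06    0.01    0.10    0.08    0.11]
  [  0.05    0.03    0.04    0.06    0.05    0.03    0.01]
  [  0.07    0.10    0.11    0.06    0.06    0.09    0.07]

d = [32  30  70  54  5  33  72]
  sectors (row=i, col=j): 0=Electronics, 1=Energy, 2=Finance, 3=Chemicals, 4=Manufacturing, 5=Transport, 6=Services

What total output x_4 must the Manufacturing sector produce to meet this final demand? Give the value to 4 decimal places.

39.4515

Form M = I − A:
  [  0.95   -0.04   -0.05   -0.02   -0.09   -0.03   -0.08]
  [ -0.03    0.91   -0.09   -0.09   -0.02   -0.01   -0.07]
  [ -0.05   -0.02    0.92   -0.04   -0.06   -0.03   -0.02]
  [ -0.09   -0.04   -0.11    0.94   -0.11   -0.07   -0.10]
  [ -0.04   -0.08   -0.06   -0.01    0.90   -0.08   -0.11]
  [ -0.05   -0.03   -0.04   -0.06   -0.05    0.97   -0.01]
  [ -0.07   -0.10   -0.11   -0.06   -0.06   -0.09    0.93]
Leontief inverse L = M⁻¹:
  [  1.0829    0.0793    0.0986    0.0481    0.1342    0.0633    0.1230]
  [  0.0694    1.1310    0.1499    0.1271    0.0678    0.0440    0.1165]
  [  0.0771    0.0469    1.1182    0.0616    0.0974    0.0548    0.0529]
  [  0.1437    0.0971    0.1862    1.1043    0.1817    0.1212    0.1652]
  [  0.0824    0.1319    0.1234    0.0501    1.1542    0.1216    0.1629]
  [  0.0755    0.0554    0.0756    0.0809    0.0850    1.0530    0.0424]
  [  0.1200    0.1533    0.1831    0.1069    0.1233    0.1336    1.1286]
Total output x = L · d:
  x_0 = 1.0829·32 + 0.0793·30 + 0.0986·70 + 0.0481·54 + 0.1342·5 + 0.0633·33 + 0.1230·72 = 58.1475
  x_1 = 0.0694·32 + 1.1310·30 + 0.1499·70 + 0.1271·54 + 0.0678·5 + 0.0440·33 + 0.1165·72 = 63.6868
  x_2 = 0.0771·32 + 0.0469·30 + 1.1182·70 + 0.0616·54 + 0.0974·5 + 0.0548·33 + 0.0529·72 = 91.5788
  x_3 = 0.1437·32 + 0.0971·30 + 0.1862·70 + 1.1043·54 + 0.1817·5 + 0.1212·33 + 0.1652·72 = 96.9812
  x_4 = 0.0824·32 + 0.1319·30 + 0.1234·70 + 0.0501·54 + 1.1542·5 + 0.1216·33 + 0.1629·72 = 39.4515
  x_5 = 0.0755·32 + 0.0554·30 + 0.0756·70 + 0.0809·54 + 0.0850·5 + 1.0530·33 + 0.0424·72 = 51.9646
  x_6 = 0.1200·32 + 0.1533·30 + 0.1831·70 + 0.1069·54 + 0.1233·5 + 0.1336·33 + 1.1286·72 = 113.3069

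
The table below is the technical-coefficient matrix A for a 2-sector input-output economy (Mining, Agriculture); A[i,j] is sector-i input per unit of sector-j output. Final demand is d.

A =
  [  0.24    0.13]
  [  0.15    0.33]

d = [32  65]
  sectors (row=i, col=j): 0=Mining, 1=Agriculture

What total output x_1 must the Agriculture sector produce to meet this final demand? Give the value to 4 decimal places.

Form M = I − A:
  [  0.76   -0.13]
  [ -0.15    0.67]
Leontief inverse L = M⁻¹:
  [  1.3682    0.2655]
  [  0.3063    1.5520]
Total output x = L · d:
  x_0 = 1.3682·32 + 0.2655·65 = 61.0374
  x_1 = 0.3063·32 + 1.5520·65 = 110.6800

110.6800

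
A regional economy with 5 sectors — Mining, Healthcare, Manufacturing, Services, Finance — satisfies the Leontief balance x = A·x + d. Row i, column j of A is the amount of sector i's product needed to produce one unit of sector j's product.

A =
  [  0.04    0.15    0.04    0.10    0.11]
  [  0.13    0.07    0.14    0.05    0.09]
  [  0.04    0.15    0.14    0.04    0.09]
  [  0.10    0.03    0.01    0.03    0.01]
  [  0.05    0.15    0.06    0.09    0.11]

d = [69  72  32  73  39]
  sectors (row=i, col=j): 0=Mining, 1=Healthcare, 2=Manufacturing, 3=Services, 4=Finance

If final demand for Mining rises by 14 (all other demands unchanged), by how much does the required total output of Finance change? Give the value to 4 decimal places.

1.5729

Form M = I − A:
  [  0.96   -0.15   -0.04   -0.10   -0.11]
  [ -0.13    0.93   -0.14   -0.05   -0.09]
  [ -0.04   -0.15    0.86   -0.04   -0.09]
  [ -0.10   -0.03   -0.01    0.97   -0.01]
  [ -0.05   -0.15   -0.06   -0.09    0.89]
Leontief inverse L = M⁻¹:
  [  1.1005    0.2261    0.1016    0.1451    0.1708]
  [  0.1865    1.1692    0.2116    0.1034    0.1638]
  [  0.1011    0.2418    1.2191    0.0881    0.1612]
  [  0.1214    0.0644    0.0309    1.0514    0.0365]
  [  0.1123    0.2326    0.1267    0.1378    1.1754]
Total output x = L · d:
  x_0 = 1.1005·69 + 0.2261·72 + 0.1016·32 + 0.1451·73 + 0.1708·39 = 112.7259
  x_1 = 0.1865·69 + 1.1692·72 + 0.2116·32 + 0.1034·73 + 0.1638·39 = 117.7641
  x_2 = 0.1011·69 + 0.2418·72 + 1.2191·32 + 0.0881·73 + 0.1612·39 = 76.1181
  x_3 = 0.1214·69 + 0.0644·72 + 0.0309·32 + 1.0514·73 + 0.0365·39 = 92.1765
  x_4 = 0.1123·69 + 0.2326·72 + 0.1267·32 + 0.1378·73 + 1.1754·39 = 84.4538
Δx_4 = L[4,0] · Δd_0 = 0.1123 · 14 = 1.5729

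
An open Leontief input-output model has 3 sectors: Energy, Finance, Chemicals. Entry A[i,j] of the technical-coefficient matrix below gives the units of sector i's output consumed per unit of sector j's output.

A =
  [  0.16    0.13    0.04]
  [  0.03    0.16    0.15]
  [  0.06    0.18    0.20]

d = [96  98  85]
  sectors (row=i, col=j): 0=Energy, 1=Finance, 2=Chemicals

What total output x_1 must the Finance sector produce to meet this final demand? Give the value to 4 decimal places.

148.7093

Form M = I − A:
  [  0.84   -0.13   -0.04]
  [ -0.03    0.84   -0.15]
  [ -0.06   -0.18    0.80]
Leontief inverse L = M⁻¹:
  [  1.2050    0.2077    0.0992]
  [  0.0617    1.2509    0.2376]
  [  0.1042    0.2970    1.3109]
Total output x = L · d:
  x_0 = 1.2050·96 + 0.2077·98 + 0.0992·85 = 144.4690
  x_1 = 0.0617·96 + 1.2509·98 + 0.2376·85 = 148.7093
  x_2 = 0.1042·96 + 0.2970·98 + 1.3109·85 = 150.5448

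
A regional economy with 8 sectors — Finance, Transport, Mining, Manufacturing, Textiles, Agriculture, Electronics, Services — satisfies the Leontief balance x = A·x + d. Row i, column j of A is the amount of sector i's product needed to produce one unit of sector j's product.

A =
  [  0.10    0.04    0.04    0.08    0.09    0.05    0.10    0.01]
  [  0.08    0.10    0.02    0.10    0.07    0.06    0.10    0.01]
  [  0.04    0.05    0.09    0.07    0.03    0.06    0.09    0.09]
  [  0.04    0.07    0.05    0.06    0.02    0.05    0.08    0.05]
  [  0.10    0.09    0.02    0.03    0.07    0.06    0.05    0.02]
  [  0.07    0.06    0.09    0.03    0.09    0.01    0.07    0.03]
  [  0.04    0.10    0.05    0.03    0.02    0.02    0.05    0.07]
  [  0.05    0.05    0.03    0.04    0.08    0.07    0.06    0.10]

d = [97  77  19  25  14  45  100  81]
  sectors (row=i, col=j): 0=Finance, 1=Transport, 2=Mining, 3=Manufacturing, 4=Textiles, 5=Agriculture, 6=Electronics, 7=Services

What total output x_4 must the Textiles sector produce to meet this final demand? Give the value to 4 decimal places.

65.7856

Form M = I − A:
  [  0.90   -0.04   -0.04   -0.08   -0.09   -0.05   -0.10   -0.01]
  [ -0.08    0.90   -0.02   -0.10   -0.07   -0.06   -0.10   -0.01]
  [ -0.04   -0.05    0.91   -0.07   -0.03   -0.06   -0.09   -0.09]
  [ -0.04   -0.07   -0.05    0.94   -0.02   -0.05   -0.08   -0.05]
  [ -0.10   -0.09   -0.02   -0.03    0.93   -0.06   -0.05   -0.02]
  [ -0.07   -0.06   -0.09   -0.03   -0.09    0.99   -0.07   -0.03]
  [ -0.04   -0.10   -0.05   -0.03   -0.02   -0.02    0.95   -0.07]
  [ -0.05   -0.05   -0.03   -0.04   -0.08   -0.07   -0.06    0.90]
Leontief inverse L = M⁻¹:
  [  1.1639    0.1089    0.0841    0.1320    0.1433    0.0928    0.1706    0.0494]
  [  0.1473    1.1756    0.0655    0.1576    0.1265    0.1054    0.1763    0.0500]
  [  0.0992    0.1185    1.1385    0.1231    0.0838    0.1057    0.1622    0.1411]
  [  0.0891    0.1272    0.0879    1.1045    0.0637    0.0862    0.1393    0.0877]
  [  0.1596    0.1506    0.0570    0.0786    1.1219    0.0985    0.1142    0.0506]
  [  0.1269    0.1215    0.1292    0.0785    0.1378    1.0516    0.1341    0.0686]
  [  0.0867    0.1527    0.0823    0.0732    0.0623    0.0558    1.1058    0.1042]
  [  0.1099    0.1140    0.0708    0.0873    0.1352    0.1126    0.1252    1.1420]
Total output x = L · d:
  x_0 = 1.1639·97 + 0.1089·77 + 0.0841·19 + 0.1320·25 + 0.1433·14 + 0.0928·45 + 0.1706·100 + 0.0494·81 = 153.4143
  x_1 = 0.1473·97 + 1.1756·77 + 0.0655·19 + 0.1576·25 + 0.1265·14 + 0.1054·45 + 0.1763·100 + 0.0500·81 = 138.1948
  x_2 = 0.0992·97 + 0.1185·77 + 1.1385·19 + 0.1231·25 + 0.0838·14 + 0.1057·45 + 0.1622·100 + 0.1411·81 = 77.0403
  x_3 = 0.0891·97 + 0.1272·77 + 0.0879·19 + 1.1045·25 + 0.0637·14 + 0.0862·45 + 0.1393·100 + 0.0877·81 = 73.5289
  x_4 = 0.1596·97 + 0.1506·77 + 0.0570·19 + 0.0786·25 + 1.1219·14 + 0.0985·45 + 0.1142·100 + 0.0506·81 = 65.7856
  x_5 = 0.1269·97 + 0.1215·77 + 0.1292·19 + 0.0785·25 + 0.1378·14 + 1.0516·45 + 0.1341·100 + 0.0686·81 = 94.2996
  x_6 = 0.0867·97 + 0.1527·77 + 0.0823·19 + 0.0732·25 + 0.0623·14 + 0.0558·45 + 1.1058·100 + 0.1042·81 = 145.9601
  x_7 = 0.1099·97 + 0.1140·77 + 0.0708·19 + 0.0873·25 + 0.1352·14 + 0.1126·45 + 0.1252·100 + 1.1420·81 = 134.9492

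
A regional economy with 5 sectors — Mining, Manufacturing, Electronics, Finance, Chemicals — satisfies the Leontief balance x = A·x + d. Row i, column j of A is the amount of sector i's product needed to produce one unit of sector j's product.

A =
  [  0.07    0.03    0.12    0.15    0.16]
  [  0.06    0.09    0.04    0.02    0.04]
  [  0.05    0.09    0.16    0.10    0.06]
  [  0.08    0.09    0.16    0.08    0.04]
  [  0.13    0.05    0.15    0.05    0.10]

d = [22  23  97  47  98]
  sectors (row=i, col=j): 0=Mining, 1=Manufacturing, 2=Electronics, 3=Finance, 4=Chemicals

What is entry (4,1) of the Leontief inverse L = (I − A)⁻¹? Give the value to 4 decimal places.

Form M = I − A:
  [  0.93   -0.03   -0.12   -0.15   -0.16]
  [ -0.06    0.91   -0.04   -0.02   -0.04]
  [ -0.05   -0.09    0.84   -0.10   -0.06]
  [ -0.08   -0.09   -0.16    0.92   -0.04]
  [ -0.13   -0.05   -0.15   -0.05    0.90]
Leontief inverse L = M⁻¹:
  [  1.1480    0.0987    0.2546    0.2298    0.2357]
  [  0.0921    1.1202    0.0899    0.0532    0.0745]
  [  0.1085    0.1515    1.2656    0.1649    0.1177]
  [  0.1362    0.1493    0.2627    1.1464    0.0993]
  [  0.1966    0.1100    0.2673    0.1273    1.1744]
Total output x = L · d:
  x_0 = 1.1480·22 + 0.0987·23 + 0.2546·97 + 0.2298·47 + 0.2357·98 = 86.1150
  x_1 = 0.0921·22 + 1.1202·23 + 0.0899·97 + 0.0532·47 + 0.0745·98 = 46.3175
  x_2 = 0.1085·22 + 0.1515·23 + 1.2656·97 + 0.1649·47 + 0.1177·98 = 147.9265
  x_3 = 0.1362·22 + 0.1493·23 + 0.2627·97 + 1.1464·47 + 0.0993·98 = 95.5223
  x_4 = 0.1966·22 + 0.1100·23 + 0.2673·97 + 0.1273·47 + 1.1744·98 = 153.8621

L[4,1] = 0.1100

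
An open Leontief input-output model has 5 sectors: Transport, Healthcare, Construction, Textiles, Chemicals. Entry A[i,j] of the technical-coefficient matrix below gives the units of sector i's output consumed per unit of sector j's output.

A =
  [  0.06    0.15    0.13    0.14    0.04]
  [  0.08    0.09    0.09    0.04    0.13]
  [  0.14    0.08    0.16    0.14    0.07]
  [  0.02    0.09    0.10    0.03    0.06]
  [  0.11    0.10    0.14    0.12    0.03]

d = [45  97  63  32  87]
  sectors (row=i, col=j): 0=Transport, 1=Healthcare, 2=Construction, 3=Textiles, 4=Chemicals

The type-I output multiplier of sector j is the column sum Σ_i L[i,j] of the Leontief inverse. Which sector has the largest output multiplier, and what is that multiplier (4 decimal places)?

Construction (2.1736)

Form M = I − A:
  [  0.94   -0.15   -0.13   -0.14   -0.04]
  [ -0.08    0.91   -0.09   -0.04   -0.13]
  [ -0.14   -0.08    0.84   -0.14   -0.07]
  [ -0.02   -0.09   -0.10    0.97   -0.06]
  [ -0.11   -0.10   -0.14   -0.12    0.97]
Leontief inverse L = M⁻¹:
  [  1.1393    0.2440    0.2477    0.2240    0.1114]
  [  0.1531    1.1736    0.1948    0.1215    0.1852]
  [  0.2323    0.1930    1.3006    0.2471    0.1446]
  [  0.0733    0.1459    0.1732    1.0852    0.1022]
  [  0.1876    0.1946    0.2573    0.2078    1.0962]
Total output x = L · d:
  x_0 = 1.1393·45 + 0.2440·97 + 0.2477·63 + 0.2240·32 + 0.1114·87 = 107.3994
  x_1 = 0.1531·45 + 1.1736·97 + 0.1948·63 + 0.1215·32 + 0.1852·87 = 153.0050
  x_2 = 0.2323·45 + 0.1930·97 + 1.3006·63 + 0.2471·32 + 0.1446·87 = 131.5951
  x_3 = 0.0733·45 + 0.1459·97 + 0.1732·63 + 1.0852·32 + 0.1022·87 = 71.9694
  x_4 = 0.1876·45 + 0.1946·97 + 0.2573·63 + 0.2078·32 + 1.0962·87 = 145.5403
Output multipliers (column sums of L):
  Transport: 1.7856
  Healthcare: 1.9510
  Construction: 2.1736
  Textiles: 1.8856
  Chemicals: 1.6395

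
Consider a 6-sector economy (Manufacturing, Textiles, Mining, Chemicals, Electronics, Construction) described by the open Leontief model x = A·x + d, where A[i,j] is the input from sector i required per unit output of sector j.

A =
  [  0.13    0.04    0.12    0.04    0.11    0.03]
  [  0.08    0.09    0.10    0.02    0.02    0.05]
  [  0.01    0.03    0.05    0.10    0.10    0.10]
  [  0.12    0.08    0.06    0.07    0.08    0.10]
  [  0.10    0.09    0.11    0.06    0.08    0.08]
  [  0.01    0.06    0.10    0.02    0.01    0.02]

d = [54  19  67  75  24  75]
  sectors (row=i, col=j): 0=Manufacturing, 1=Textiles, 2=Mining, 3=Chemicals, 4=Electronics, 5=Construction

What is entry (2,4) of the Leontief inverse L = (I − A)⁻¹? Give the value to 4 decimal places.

Form M = I − A:
  [  0.87   -0.04   -0.12   -0.04   -0.11   -0.03]
  [ -0.08    0.91   -0.10   -0.02   -0.02   -0.05]
  [ -0.01   -0.03    0.95   -0.10   -0.10   -0.10]
  [ -0.12   -0.08   -0.06    0.93   -0.08   -0.10]
  [ -0.10   -0.09   -0.11   -0.06    0.92   -0.08]
  [ -0.01   -0.06   -0.10   -0.02   -0.01    0.98]
Leontief inverse L = M⁻¹:
  [  1.1929    0.0893    0.1946    0.0872    0.1742    0.0841]
  [  0.1204    1.1255    0.1532    0.0517    0.0609    0.0870]
  [  0.0562    0.0744    1.1077    0.1354    0.1421    0.1440]
  [  0.1852    0.1344    0.1399    1.1134    0.1387    0.1517]
  [  0.1629    0.1446    0.1889    0.1070    1.1409    0.1357]
  [  0.0307    0.0816    0.1292    0.0417    0.0345    1.0458]
Total output x = L · d:
  x_0 = 1.1929·54 + 0.0893·19 + 0.1946·67 + 0.0872·75 + 0.1742·24 + 0.0841·75 = 96.1764
  x_1 = 0.1204·54 + 1.1255·19 + 0.1532·67 + 0.0517·75 + 0.0609·24 + 0.0870·75 = 50.0091
  x_2 = 0.0562·54 + 0.0744·19 + 1.1077·67 + 0.1354·75 + 0.1421·24 + 0.1440·75 = 103.0312
  x_3 = 0.1852·54 + 0.1344·19 + 0.1399·67 + 1.1134·75 + 0.1387·24 + 0.1517·75 = 120.1414
  x_4 = 0.1629·54 + 0.1446·19 + 0.1889·67 + 0.1070·75 + 1.1409·24 + 0.1357·75 = 69.7831
  x_5 = 0.0307·54 + 0.0816·19 + 0.1292·67 + 0.0417·75 + 0.0345·24 + 1.0458·75 = 94.2511

L[2,4] = 0.1421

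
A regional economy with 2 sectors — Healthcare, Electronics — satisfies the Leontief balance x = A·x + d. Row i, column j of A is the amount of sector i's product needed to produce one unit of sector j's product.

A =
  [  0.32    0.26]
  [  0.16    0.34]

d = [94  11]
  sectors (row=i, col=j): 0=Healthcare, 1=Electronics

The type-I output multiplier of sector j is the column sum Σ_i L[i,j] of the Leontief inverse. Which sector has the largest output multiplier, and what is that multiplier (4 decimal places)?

Electronics (2.3084)

Form M = I − A:
  [  0.68   -0.26]
  [ -0.16    0.66]
Leontief inverse L = M⁻¹:
  [  1.6208    0.6385]
  [  0.3929    1.6699]
Total output x = L · d:
  x_0 = 1.6208·94 + 0.6385·11 = 159.3811
  x_1 = 0.3929·94 + 1.6699·11 = 55.3045
Output multipliers (column sums of L):
  Healthcare: 2.0138
  Electronics: 2.3084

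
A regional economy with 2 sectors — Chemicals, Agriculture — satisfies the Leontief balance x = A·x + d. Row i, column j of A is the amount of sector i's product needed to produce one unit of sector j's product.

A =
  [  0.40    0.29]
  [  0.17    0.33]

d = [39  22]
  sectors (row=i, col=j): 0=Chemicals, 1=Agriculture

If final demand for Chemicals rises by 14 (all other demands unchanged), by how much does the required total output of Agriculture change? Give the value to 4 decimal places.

Form M = I − A:
  [  0.60   -0.29]
  [ -0.17    0.67]
Leontief inverse L = M⁻¹:
  [  1.8996    0.8222]
  [  0.4820    1.7012]
Total output x = L · d:
  x_0 = 1.8996·39 + 0.8222·22 = 92.1747
  x_1 = 0.4820·39 + 1.7012·22 = 56.2234
Δx_1 = L[1,0] · Δd_0 = 0.4820 · 14 = 6.7479

6.7479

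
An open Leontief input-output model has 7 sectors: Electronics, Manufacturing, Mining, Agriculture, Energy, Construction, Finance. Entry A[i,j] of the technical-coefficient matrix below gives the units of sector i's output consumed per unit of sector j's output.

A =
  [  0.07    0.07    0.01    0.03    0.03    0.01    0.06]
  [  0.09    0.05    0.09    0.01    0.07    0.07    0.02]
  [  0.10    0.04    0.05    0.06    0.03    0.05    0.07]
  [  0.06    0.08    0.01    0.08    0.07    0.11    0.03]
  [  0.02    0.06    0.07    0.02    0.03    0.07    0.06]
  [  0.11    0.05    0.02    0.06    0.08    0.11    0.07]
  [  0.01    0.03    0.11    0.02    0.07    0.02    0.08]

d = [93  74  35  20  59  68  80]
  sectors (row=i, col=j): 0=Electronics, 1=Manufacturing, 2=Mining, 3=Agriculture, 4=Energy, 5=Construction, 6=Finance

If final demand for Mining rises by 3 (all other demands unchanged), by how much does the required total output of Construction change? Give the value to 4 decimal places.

0.1761

Form M = I − A:
  [  0.93   -0.07   -0.01   -0.03   -0.03   -0.01   -0.06]
  [ -0.09    0.95   -0.09   -0.01   -0.07   -0.07   -0.02]
  [ -0.10   -0.04    0.95   -0.06   -0.03   -0.05   -0.07]
  [ -0.06   -0.08   -0.01    0.92   -0.07   -0.11   -0.03]
  [ -0.02   -0.06   -0.07   -0.02    0.97   -0.07   -0.06]
  [ -0.11   -0.05   -0.02   -0.06   -0.08    0.89   -0.07]
  [ -0.01   -0.03   -0.11   -0.02   -0.07   -0.02    0.92]
Leontief inverse L = M⁻¹:
  [  1.0970    0.0938    0.0353    0.0443    0.0538    0.0333    0.0837]
  [  0.1357    1.0845    0.1209    0.0346    0.1017    0.1072    0.0575]
  [  0.1417    0.0751    1.0810    0.0853    0.0642    0.0862    0.1067]
  [  0.1101    0.1211    0.0439    1.1091    0.1118    0.1606    0.0688]
  [  0.0579    0.0873    0.1002    0.0412    1.0603    0.1037    0.0917]
  [  0.1625    0.0947    0.0587    0.0910    0.1243    1.1598    0.1164]
  [  0.0436    0.0567    0.1434    0.0410    0.0974    0.0508    1.1135]
Total output x = L · d:
  x_0 = 1.0970·93 + 0.0938·74 + 0.0353·35 + 0.0443·20 + 0.0538·59 + 0.0333·68 + 0.0837·80 = 123.2170
  x_1 = 0.1357·93 + 1.0845·74 + 0.1209·35 + 0.0346·20 + 0.1017·59 + 0.1072·68 + 0.0575·80 = 115.6860
  x_2 = 0.1417·93 + 0.0751·74 + 1.0810·35 + 0.0853·20 + 0.0642·59 + 0.0862·68 + 0.1067·80 = 76.4636
  x_3 = 0.1101·93 + 0.1211·74 + 0.0439·35 + 1.1091·20 + 0.1118·59 + 0.1606·68 + 0.0688·80 = 65.9429
  x_4 = 0.0579·93 + 0.0873·74 + 0.1002·35 + 0.0412·20 + 1.0603·59 + 0.1037·68 + 0.0917·80 = 93.1179
  x_5 = 0.1625·93 + 0.0947·74 + 0.0587·35 + 0.0910·20 + 0.1243·59 + 1.1598·68 + 0.1164·80 = 121.5049
  x_6 = 0.0436·93 + 0.0567·74 + 0.1434·35 + 0.0410·20 + 0.0974·59 + 0.0508·68 + 1.1135·80 = 112.3706
Δx_5 = L[5,2] · Δd_2 = 0.0587 · 3 = 0.1761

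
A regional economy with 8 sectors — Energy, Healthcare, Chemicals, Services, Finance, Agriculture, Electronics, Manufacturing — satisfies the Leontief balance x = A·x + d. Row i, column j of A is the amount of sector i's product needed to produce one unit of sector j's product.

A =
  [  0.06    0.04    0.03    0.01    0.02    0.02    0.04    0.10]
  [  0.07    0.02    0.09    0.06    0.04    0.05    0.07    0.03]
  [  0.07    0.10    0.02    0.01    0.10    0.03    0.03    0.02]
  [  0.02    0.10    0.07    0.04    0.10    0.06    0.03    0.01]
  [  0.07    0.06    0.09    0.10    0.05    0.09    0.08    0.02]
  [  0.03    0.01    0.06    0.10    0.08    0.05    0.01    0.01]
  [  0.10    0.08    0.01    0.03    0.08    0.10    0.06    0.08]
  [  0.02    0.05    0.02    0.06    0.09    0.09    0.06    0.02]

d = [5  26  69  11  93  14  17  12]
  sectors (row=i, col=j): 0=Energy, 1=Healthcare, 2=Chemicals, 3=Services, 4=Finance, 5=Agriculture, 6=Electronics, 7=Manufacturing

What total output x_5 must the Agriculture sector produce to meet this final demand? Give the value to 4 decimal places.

Form M = I − A:
  [  0.94   -0.04   -0.03   -0.01   -0.02   -0.02   -0.04   -0.10]
  [ -0.07    0.98   -0.09   -0.06   -0.04   -0.05   -0.07   -0.03]
  [ -0.07   -0.10    0.98   -0.01   -0.10   -0.03   -0.03   -0.02]
  [ -0.02   -0.10   -0.07    0.96   -0.10   -0.06   -0.03   -0.01]
  [ -0.07   -0.06   -0.09   -0.10    0.95   -0.09   -0.08   -0.02]
  [ -0.03   -0.01   -0.06   -0.10   -0.08    0.95   -0.01   -0.01]
  [ -0.10   -0.08   -0.01   -0.03   -0.08   -0.10    0.94   -0.08]
  [ -0.02   -0.05   -0.02   -0.06   -0.09   -0.09   -0.06    0.98]
Leontief inverse L = M⁻¹:
  [  1.0897    0.0697    0.0543    0.0377    0.0574    0.0548    0.0678    0.1221]
  [  0.1129    1.0656    0.1246    0.0954    0.0926    0.0937    0.1038    0.0590]
  [  0.1105    0.1344    1.0583    0.0475    0.1402    0.0704    0.0656    0.0464]
  [  0.0647    0.1425    0.1142    1.0834    0.1512    0.1056    0.0678    0.0340]
  [  0.1246    0.1174    0.1394    0.1492    1.1186    0.1468    0.1235    0.0551]
  [  0.0621    0.0491    0.0949    0.1338    0.1247    1.0864    0.0375    0.0278]
  [  0.1511    0.1270    0.0584    0.0830    0.1408    0.1576    1.1053    0.1161]
  [  0.0606    0.0903    0.0611    0.1040    0.1408    0.1367    0.0946    1.0437]
Total output x = L · d:
  x_0 = 1.0897·5 + 0.0697·26 + 0.0543·69 + 0.0377·11 + 0.0574·93 + 0.0548·14 + 0.0678·17 + 0.1221·12 = 20.1479
  x_1 = 0.1129·5 + 1.0656·26 + 0.1246·69 + 0.0954·11 + 0.0926·93 + 0.0937·14 + 0.1038·17 + 0.0590·12 = 50.3177
  x_2 = 0.1105·5 + 0.1344·26 + 1.0583·69 + 0.0475·11 + 0.1402·93 + 0.0704·14 + 0.0656·17 + 0.0464·12 = 93.2939
  x_3 = 0.0647·5 + 0.1425·26 + 0.1142·69 + 1.0834·11 + 0.1512·93 + 0.1056·14 + 0.0678·17 + 0.0340·12 = 40.9291
  x_4 = 0.1246·5 + 0.1174·26 + 0.1394·69 + 0.1492·11 + 1.1186·93 + 0.1468·14 + 0.1235·17 + 0.0551·12 = 123.7740
  x_5 = 0.0621·5 + 0.0491·26 + 0.0949·69 + 0.1338·11 + 0.1247·93 + 1.0864·14 + 0.0375·17 + 0.0278·12 = 37.3858
  x_6 = 0.1511·5 + 0.1270·26 + 0.0584·69 + 0.0830·11 + 0.1408·93 + 0.1576·14 + 1.1053·17 + 0.1161·12 = 44.4830
  x_7 = 0.0606·5 + 0.0903·26 + 0.0611·69 + 0.1040·11 + 0.1408·93 + 0.1367·14 + 0.0946·17 + 1.0437·12 = 37.1570

37.3858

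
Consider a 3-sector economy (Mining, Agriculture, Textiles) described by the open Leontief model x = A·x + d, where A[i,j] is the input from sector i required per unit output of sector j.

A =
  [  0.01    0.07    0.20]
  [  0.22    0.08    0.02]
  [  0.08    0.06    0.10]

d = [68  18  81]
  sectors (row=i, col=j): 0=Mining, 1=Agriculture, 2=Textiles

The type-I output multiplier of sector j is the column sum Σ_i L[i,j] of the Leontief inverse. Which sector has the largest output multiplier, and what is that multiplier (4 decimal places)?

Form M = I − A:
  [  0.99   -0.07   -0.20]
  [ -0.22    0.92   -0.02]
  [ -0.08   -0.06    0.90]
Leontief inverse L = M⁻¹:
  [  1.0503    0.0953    0.2355]
  [  0.2536    1.1115    0.0810]
  [  0.1103    0.0826    1.1374]
Total output x = L · d:
  x_0 = 1.0503·68 + 0.0953·18 + 0.2355·81 = 92.2127
  x_1 = 0.2536·68 + 1.1115·18 + 0.0810·81 = 43.8143
  x_2 = 0.1103·68 + 0.0826·18 + 1.1374·81 = 101.1176
Output multipliers (column sums of L):
  Mining: 1.4141
  Agriculture: 1.2894
  Textiles: 1.4540

Textiles (1.4540)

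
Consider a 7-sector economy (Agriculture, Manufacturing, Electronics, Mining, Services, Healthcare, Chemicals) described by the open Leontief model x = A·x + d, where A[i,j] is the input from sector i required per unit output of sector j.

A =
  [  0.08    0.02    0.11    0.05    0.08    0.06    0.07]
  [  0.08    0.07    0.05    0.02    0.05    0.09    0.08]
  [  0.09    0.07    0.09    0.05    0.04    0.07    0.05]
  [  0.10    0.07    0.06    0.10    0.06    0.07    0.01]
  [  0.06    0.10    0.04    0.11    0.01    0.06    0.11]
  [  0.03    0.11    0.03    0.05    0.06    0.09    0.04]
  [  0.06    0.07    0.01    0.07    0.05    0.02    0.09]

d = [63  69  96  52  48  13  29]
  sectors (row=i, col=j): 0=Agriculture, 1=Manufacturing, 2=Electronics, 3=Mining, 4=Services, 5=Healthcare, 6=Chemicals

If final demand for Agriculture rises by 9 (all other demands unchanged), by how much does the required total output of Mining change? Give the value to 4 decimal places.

1.4654

Form M = I − A:
  [  0.92   -0.02   -0.11   -0.05   -0.08   -0.06   -0.07]
  [ -0.08    0.93   -0.05   -0.02   -0.05   -0.09   -0.08]
  [ -0.09   -0.07    0.91   -0.05   -0.04   -0.07   -0.05]
  [ -0.10   -0.07   -0.06    0.90   -0.06   -0.07   -0.01]
  [ -0.06   -0.10   -0.04   -0.11    0.99   -0.06   -0.11]
  [ -0.03   -0.11   -0.03   -0.05   -0.06    0.91   -0.04]
  [ -0.06   -0.07   -0.01   -0.07   -0.05   -0.02    0.91]
Leontief inverse L = M⁻¹:
  [  1.1408    0.0805    0.1598    0.1050    0.1223    0.1144    0.1246]
  [  0.1334    1.1266    0.0925    0.0668    0.0907    0.1414    0.1323]
  [  0.1496    0.1280    1.1395    0.0996    0.0834    0.1256    0.1021]
  [  0.1628    0.1300    0.1125    1.1541    0.1051    0.1293    0.0612]
  [  0.1237    0.1612    0.0867    0.1636    1.0570    0.1166    0.1631]
  [  0.0805    0.1659    0.0679    0.0940    0.0969    1.1414    0.0874]
  [  0.1082    0.1159    0.0451    0.1130    0.0843    0.0612    1.1340]
Total output x = L · d:
  x_0 = 1.1408·63 + 0.0805·69 + 0.1598·96 + 0.1050·52 + 0.1223·48 + 0.1144·13 + 0.1246·29 = 109.1974
  x_1 = 0.1334·63 + 1.1266·69 + 0.0925·96 + 0.0668·52 + 0.0907·48 + 0.1414·13 + 0.1323·29 = 108.5263
  x_2 = 0.1496·63 + 0.1280·69 + 1.1395·96 + 0.0996·52 + 0.0834·48 + 0.1256·13 + 0.1021·29 = 141.4228
  x_3 = 0.1628·63 + 0.1300·69 + 0.1125·96 + 1.1541·52 + 0.1051·48 + 0.1293·13 + 0.0612·29 = 98.5441
  x_4 = 0.1237·63 + 0.1612·69 + 0.0867·96 + 0.1636·52 + 1.0570·48 + 0.1166·13 + 0.1631·29 = 92.7275
  x_5 = 0.0805·63 + 0.1659·69 + 0.0679·96 + 0.0940·52 + 0.0969·48 + 1.1414·13 + 0.0874·29 = 49.9528
  x_6 = 0.1082·63 + 0.1159·69 + 0.0451·96 + 0.1130·52 + 0.0843·48 + 0.0612·13 + 1.1340·29 = 62.7433
Δx_3 = L[3,0] · Δd_0 = 0.1628 · 9 = 1.4654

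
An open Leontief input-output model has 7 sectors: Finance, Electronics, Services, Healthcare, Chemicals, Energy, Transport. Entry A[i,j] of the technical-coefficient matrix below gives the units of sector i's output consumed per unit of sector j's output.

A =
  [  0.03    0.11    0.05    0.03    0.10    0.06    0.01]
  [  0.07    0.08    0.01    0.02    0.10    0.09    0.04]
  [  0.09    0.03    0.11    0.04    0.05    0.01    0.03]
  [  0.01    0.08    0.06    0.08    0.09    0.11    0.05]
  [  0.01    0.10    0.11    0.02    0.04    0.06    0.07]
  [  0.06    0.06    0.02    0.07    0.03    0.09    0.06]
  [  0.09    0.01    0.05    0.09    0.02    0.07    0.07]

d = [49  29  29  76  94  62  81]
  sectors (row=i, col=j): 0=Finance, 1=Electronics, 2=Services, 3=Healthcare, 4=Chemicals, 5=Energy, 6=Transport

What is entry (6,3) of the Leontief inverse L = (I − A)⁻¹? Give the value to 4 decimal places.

L[6,3] = 0.1271

Form M = I − A:
  [  0.97   -0.11   -0.05   -0.03   -0.10   -0.06   -0.01]
  [ -0.07    0.92   -0.01   -0.02   -0.10   -0.09   -0.04]
  [ -0.09   -0.03    0.89   -0.04   -0.05   -0.01   -0.03]
  [ -0.01   -0.08   -0.06    0.92   -0.09   -0.11   -0.05]
  [ -0.01   -0.10   -0.11   -0.02    0.96   -0.06   -0.07]
  [ -0.06   -0.06   -0.02   -0.07   -0.03    0.91   -0.06]
  [ -0.09   -0.01   -0.05   -0.09   -0.02   -0.07    0.93]
Leontief inverse L = M⁻¹:
  [  1.0629    0.1576    0.0875    0.0571    0.1412    0.1060    0.0416]
  [  0.1034    1.1306    0.0468    0.0510    0.1417    0.1403    0.0737]
  [  0.1214    0.0710    1.1508    0.0663    0.0888    0.0457    0.0547]
  [  0.0514    0.1340    0.1058    1.1209    0.1371    0.1694    0.0912]
  [  0.0517    0.1409    0.1496    0.0527    1.0799    0.1044    0.1023]
  [  0.0934    0.1051    0.0530    0.1049    0.0708    1.1404    0.0918]
  [  0.1236    0.0551    0.0883    0.1271    0.0618    0.1187    1.1010]
Total output x = L · d:
  x_0 = 1.0629·49 + 0.1576·29 + 0.0875·29 + 0.0571·76 + 0.1412·94 + 0.1060·62 + 0.0416·81 = 86.7463
  x_1 = 0.1034·49 + 1.1306·29 + 0.0468·29 + 0.0510·76 + 0.1417·94 + 0.1403·62 + 0.0737·81 = 71.0733
  x_2 = 0.1214·49 + 0.0710·29 + 1.1508·29 + 0.0663·76 + 0.0888·94 + 0.0457·62 + 0.0547·81 = 62.0277
  x_3 = 0.0514·49 + 0.1340·29 + 0.1058·29 + 1.1209·76 + 0.1371·94 + 0.1694·62 + 0.0912·81 = 125.4453
  x_4 = 0.0517·49 + 0.1409·29 + 0.1496·29 + 0.0527·76 + 1.0799·94 + 0.1044·62 + 0.1023·81 = 131.2277
  x_5 = 0.0934·49 + 0.1051·29 + 0.0530·29 + 0.1049·76 + 0.0708·94 + 1.1404·62 + 0.0918·81 = 101.9354
  x_6 = 0.1236·49 + 0.0551·29 + 0.0883·29 + 0.1271·76 + 0.0618·94 + 0.1187·62 + 1.1010·81 = 122.2252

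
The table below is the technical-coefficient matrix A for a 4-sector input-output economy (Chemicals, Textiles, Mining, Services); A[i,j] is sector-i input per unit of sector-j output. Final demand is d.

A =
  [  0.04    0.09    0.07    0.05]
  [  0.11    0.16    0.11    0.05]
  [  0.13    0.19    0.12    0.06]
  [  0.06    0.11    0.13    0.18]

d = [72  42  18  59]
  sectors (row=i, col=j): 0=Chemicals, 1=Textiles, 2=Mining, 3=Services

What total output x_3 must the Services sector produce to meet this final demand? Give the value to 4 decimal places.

Form M = I − A:
  [  0.96   -0.09   -0.07   -0.05]
  [ -0.11    0.84   -0.11   -0.05]
  [ -0.13   -0.19    0.88   -0.06]
  [ -0.06   -0.11   -0.13    0.82]
Leontief inverse L = M⁻¹:
  [  1.0804    0.1533    0.1175    0.0838]
  [  0.1767    1.2651    0.1872    0.1016]
  [  0.2070    0.3115    1.2095    0.1201]
  [  0.1356    0.2303    0.2255    1.2583]
Total output x = L · d:
  x_0 = 1.0804·72 + 0.1533·42 + 0.1175·18 + 0.0838·59 = 91.2865
  x_1 = 0.1767·72 + 1.2651·42 + 0.1872·18 + 0.1016·59 = 75.2153
  x_2 = 0.2070·72 + 0.3115·42 + 1.2095·18 + 0.1201·59 = 56.8433
  x_3 = 0.1356·72 + 0.2303·42 + 0.2255·18 + 1.2583·59 = 97.7323

97.7323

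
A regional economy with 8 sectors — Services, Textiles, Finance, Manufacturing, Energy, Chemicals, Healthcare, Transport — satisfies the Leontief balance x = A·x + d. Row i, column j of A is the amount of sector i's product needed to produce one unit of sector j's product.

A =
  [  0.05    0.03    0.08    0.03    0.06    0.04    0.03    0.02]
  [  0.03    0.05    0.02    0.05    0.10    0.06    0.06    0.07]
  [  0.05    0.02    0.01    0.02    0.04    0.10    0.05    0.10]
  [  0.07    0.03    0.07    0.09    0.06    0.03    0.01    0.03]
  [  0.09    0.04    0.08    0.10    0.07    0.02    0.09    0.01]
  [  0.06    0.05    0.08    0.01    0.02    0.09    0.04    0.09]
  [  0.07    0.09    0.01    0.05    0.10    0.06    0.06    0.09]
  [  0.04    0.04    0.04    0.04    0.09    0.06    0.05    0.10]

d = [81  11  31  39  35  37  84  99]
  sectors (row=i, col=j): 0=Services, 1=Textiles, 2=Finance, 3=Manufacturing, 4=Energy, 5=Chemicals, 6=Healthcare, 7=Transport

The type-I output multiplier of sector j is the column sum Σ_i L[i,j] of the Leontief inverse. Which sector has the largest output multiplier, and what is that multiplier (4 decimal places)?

Energy (1.9550)

Form M = I − A:
  [  0.95   -0.03   -0.08   -0.03   -0.06   -0.04   -0.03   -0.02]
  [ -0.03    0.95   -0.02   -0.05   -0.10   -0.06   -0.06   -0.07]
  [ -0.05   -0.02    0.99   -0.02   -0.04   -0.10   -0.05   -0.10]
  [ -0.07   -0.03   -0.07    0.91   -0.06   -0.03   -0.01   -0.03]
  [ -0.09   -0.04   -0.08   -0.10    0.93   -0.02   -0.09   -0.01]
  [ -0.06   -0.05   -0.08   -0.01   -0.02    0.91   -0.04   -0.09]
  [ -0.07   -0.09   -0.01   -0.05   -0.10   -0.06    0.94   -0.09]
  [ -0.04   -0.04   -0.04   -0.04   -0.09   -0.06   -0.05    0.90]
Leontief inverse L = M⁻¹:
  [  1.0853    0.0546    0.1099    0.0586    0.0980    0.0752    0.0602    0.0572]
  [  0.0780    1.0858    0.0614    0.0925    0.1550    0.1027    0.1015    0.1182]
  [  0.0900    0.0518    1.0472    0.0510    0.0861    0.1413    0.0845    0.1476]
  [  0.1101    0.0558    0.1064    1.1252    0.1027    0.0668    0.0410    0.0680]
  [  0.1433    0.0779    0.1240    0.1464    1.1291    0.0674    0.1319    0.0604]
  [  0.1024    0.0835    0.1173    0.0415    0.0703    1.1395    0.0783    0.1457]
  [  0.1254    0.1325    0.0594    0.0997    0.1672    0.1105    1.1090    0.1468]
  [  0.0887    0.0762    0.0824    0.0819    0.1465    0.1060    0.0928    1.1524]
Total output x = L · d:
  x_0 = 1.0853·81 + 0.0546·11 + 0.1099·31 + 0.0586·39 + 0.0980·35 + 0.0752·37 + 0.0602·84 + 0.0572·99 = 111.1368
  x_1 = 0.0780·81 + 1.0858·11 + 0.0614·31 + 0.0925·39 + 0.1550·35 + 0.1027·37 + 0.1015·84 + 0.1182·99 = 53.2313
  x_2 = 0.0900·81 + 0.0518·11 + 1.0472·31 + 0.0510·39 + 0.0861·35 + 0.1413·37 + 0.0845·84 + 0.1476·99 = 72.2757
  x_3 = 0.1101·81 + 0.0558·11 + 0.1064·31 + 1.1252·39 + 0.1027·35 + 0.0668·37 + 0.0410·84 + 0.0680·99 = 72.9611
  x_4 = 0.1433·81 + 0.0779·11 + 0.1240·31 + 0.1464·39 + 1.1291·35 + 0.0674·37 + 0.1319·84 + 0.0604·99 = 81.0824
  x_5 = 0.1024·81 + 0.0835·11 + 0.1173·31 + 0.0415·39 + 0.0703·35 + 1.1395·37 + 0.0783·84 + 0.1457·99 = 80.0943
  x_6 = 0.1254·81 + 0.1325·11 + 0.0594·31 + 0.0997·39 + 0.1672·35 + 0.1105·37 + 1.1090·84 + 0.1468·99 = 134.9774
  x_7 = 0.0887·81 + 0.0762·11 + 0.0824·31 + 0.0819·39 + 0.1465·35 + 0.1060·37 + 0.0928·84 + 1.1524·99 = 144.7068
Output multipliers (column sums of L):
  Services: 1.8232
  Textiles: 1.6181
  Finance: 1.7081
  Manufacturing: 1.6969
  Energy: 1.9550
  Chemicals: 1.8094
  Healthcare: 1.6993
  Transport: 1.8964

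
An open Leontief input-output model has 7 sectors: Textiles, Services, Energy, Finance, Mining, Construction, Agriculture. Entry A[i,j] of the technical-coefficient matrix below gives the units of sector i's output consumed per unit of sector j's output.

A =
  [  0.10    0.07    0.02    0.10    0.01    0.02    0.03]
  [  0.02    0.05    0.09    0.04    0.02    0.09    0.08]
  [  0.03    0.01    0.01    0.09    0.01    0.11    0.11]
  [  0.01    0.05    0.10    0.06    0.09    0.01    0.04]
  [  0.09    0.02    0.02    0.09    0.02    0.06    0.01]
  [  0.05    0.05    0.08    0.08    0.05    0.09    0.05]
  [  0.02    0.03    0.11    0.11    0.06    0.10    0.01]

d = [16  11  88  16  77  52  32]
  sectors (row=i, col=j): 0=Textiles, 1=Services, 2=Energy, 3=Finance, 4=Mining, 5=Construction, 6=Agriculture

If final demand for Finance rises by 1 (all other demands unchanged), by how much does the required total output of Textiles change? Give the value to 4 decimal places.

0.1433

Form M = I − A:
  [  0.90   -0.07   -0.02   -0.10   -0.01   -0.02   -0.03]
  [ -0.02    0.95   -0.09   -0.04   -0.02   -0.09   -0.08]
  [ -0.03   -0.01    0.99   -0.09   -0.01   -0.11   -0.11]
  [ -0.01   -0.05   -0.10    0.94   -0.09   -0.01   -0.04]
  [ -0.09   -0.02   -0.02   -0.09    0.98   -0.06   -0.01]
  [ -0.05   -0.05   -0.08   -0.08   -0.05    0.91   -0.05]
  [ -0.02   -0.03   -0.11   -0.11   -0.06   -0.10    0.99]
Leontief inverse L = M⁻¹:
  [  1.1242    0.0962    0.0571    0.1433    0.0333    0.0511    0.0569]
  [  0.0443    1.0741    0.1328    0.0928    0.0464    0.1399    0.1142]
  [  0.0531    0.0356    1.0568    0.1411    0.0410    0.1516    0.1357]
  [  0.0338    0.0693    0.1328    1.1063    0.1116    0.0508    0.0698]
  [  0.1138    0.0433    0.0510    0.1297    1.0413    0.0866    0.0327]
  [  0.0808    0.0790    0.1262    0.1389    0.0800    1.1401    0.0869]
  [  0.0488    0.0568    0.1532    0.1662    0.0902    0.1482    1.0483]
Total output x = L · d:
  x_0 = 1.1242·16 + 0.0962·11 + 0.0571·88 + 0.1433·16 + 0.0333·77 + 0.0511·52 + 0.0569·32 = 33.4005
  x_1 = 0.0443·16 + 1.0741·11 + 0.1328·88 + 0.0928·16 + 0.0464·77 + 0.1399·52 + 0.1142·32 = 40.1998
  x_2 = 0.0531·16 + 0.0356·11 + 1.0568·88 + 0.1411·16 + 0.0410·77 + 0.1516·52 + 0.1357·32 = 111.8839
  x_3 = 0.0338·16 + 0.0693·11 + 0.1328·88 + 1.1063·16 + 0.1116·77 + 0.0508·52 + 0.0698·32 = 44.1625
  x_4 = 0.1138·16 + 0.0433·11 + 0.0510·88 + 0.1297·16 + 1.0413·77 + 0.0866·52 + 0.0327·32 = 94.5946
  x_5 = 0.0808·16 + 0.0790·11 + 0.1262·88 + 0.1389·16 + 0.0800·77 + 1.1401·52 + 0.0869·32 = 83.7150
  x_6 = 0.0488·16 + 0.0568·11 + 0.1532·88 + 0.1662·16 + 0.0902·77 + 0.1482·52 + 1.0483·32 = 65.7437
Δx_0 = L[0,3] · Δd_3 = 0.1433 · 1 = 0.1433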